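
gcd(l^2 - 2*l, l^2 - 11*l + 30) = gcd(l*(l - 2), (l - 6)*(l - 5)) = 1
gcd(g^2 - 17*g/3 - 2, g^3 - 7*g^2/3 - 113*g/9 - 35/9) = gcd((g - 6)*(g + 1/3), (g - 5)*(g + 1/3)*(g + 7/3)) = g + 1/3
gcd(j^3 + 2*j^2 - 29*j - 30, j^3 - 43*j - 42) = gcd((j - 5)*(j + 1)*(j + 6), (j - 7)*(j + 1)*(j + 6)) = j^2 + 7*j + 6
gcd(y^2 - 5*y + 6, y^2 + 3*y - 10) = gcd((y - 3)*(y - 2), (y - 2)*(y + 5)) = y - 2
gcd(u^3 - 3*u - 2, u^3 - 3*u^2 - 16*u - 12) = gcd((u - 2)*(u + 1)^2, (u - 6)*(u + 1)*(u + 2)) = u + 1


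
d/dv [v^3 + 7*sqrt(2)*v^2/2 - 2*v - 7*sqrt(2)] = 3*v^2 + 7*sqrt(2)*v - 2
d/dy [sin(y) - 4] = cos(y)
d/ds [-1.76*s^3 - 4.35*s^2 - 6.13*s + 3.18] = -5.28*s^2 - 8.7*s - 6.13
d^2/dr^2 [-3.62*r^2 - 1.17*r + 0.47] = -7.24000000000000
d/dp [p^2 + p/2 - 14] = 2*p + 1/2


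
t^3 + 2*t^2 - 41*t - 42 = (t - 6)*(t + 1)*(t + 7)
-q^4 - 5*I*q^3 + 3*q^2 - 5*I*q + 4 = (q - I)*(q + 4*I)*(-I*q + 1)^2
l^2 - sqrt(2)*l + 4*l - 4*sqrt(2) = (l + 4)*(l - sqrt(2))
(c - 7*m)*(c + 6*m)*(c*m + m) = c^3*m - c^2*m^2 + c^2*m - 42*c*m^3 - c*m^2 - 42*m^3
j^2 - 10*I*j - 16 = (j - 8*I)*(j - 2*I)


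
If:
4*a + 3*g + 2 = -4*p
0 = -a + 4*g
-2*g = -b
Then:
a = -16*p/19 - 8/19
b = -8*p/19 - 4/19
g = -4*p/19 - 2/19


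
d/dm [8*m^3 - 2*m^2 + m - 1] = 24*m^2 - 4*m + 1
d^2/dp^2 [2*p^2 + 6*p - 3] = 4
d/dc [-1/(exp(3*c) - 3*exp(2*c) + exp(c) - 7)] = (3*exp(2*c) - 6*exp(c) + 1)*exp(c)/(exp(3*c) - 3*exp(2*c) + exp(c) - 7)^2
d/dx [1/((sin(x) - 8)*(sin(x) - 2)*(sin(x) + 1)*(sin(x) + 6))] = (-4*sin(x)^3 + 9*sin(x)^2 + 96*sin(x) - 52)*cos(x)/((sin(x) - 8)^2*(sin(x) - 2)^2*(sin(x) + 1)^2*(sin(x) + 6)^2)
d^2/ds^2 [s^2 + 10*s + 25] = 2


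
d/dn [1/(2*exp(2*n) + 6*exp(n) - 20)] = (-exp(n) - 3/2)*exp(n)/(exp(2*n) + 3*exp(n) - 10)^2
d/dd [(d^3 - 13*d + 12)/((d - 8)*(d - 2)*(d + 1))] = (-9*d^4 + 38*d^3 - 105*d^2 + 216*d - 280)/(d^6 - 18*d^5 + 93*d^4 - 76*d^3 - 252*d^2 + 192*d + 256)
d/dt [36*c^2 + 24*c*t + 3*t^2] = 24*c + 6*t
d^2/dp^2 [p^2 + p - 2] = 2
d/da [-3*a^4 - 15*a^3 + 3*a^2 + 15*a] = -12*a^3 - 45*a^2 + 6*a + 15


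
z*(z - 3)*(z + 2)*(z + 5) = z^4 + 4*z^3 - 11*z^2 - 30*z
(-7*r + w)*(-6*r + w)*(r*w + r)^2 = 42*r^4*w^2 + 84*r^4*w + 42*r^4 - 13*r^3*w^3 - 26*r^3*w^2 - 13*r^3*w + r^2*w^4 + 2*r^2*w^3 + r^2*w^2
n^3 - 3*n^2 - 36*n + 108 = (n - 6)*(n - 3)*(n + 6)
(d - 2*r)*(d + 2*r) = d^2 - 4*r^2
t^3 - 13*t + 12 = (t - 3)*(t - 1)*(t + 4)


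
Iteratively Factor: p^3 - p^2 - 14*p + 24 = (p - 3)*(p^2 + 2*p - 8) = (p - 3)*(p + 4)*(p - 2)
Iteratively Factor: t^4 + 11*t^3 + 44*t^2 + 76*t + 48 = (t + 4)*(t^3 + 7*t^2 + 16*t + 12) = (t + 2)*(t + 4)*(t^2 + 5*t + 6) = (t + 2)*(t + 3)*(t + 4)*(t + 2)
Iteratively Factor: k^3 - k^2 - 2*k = (k)*(k^2 - k - 2) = k*(k + 1)*(k - 2)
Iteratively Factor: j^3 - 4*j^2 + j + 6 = (j - 2)*(j^2 - 2*j - 3) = (j - 2)*(j + 1)*(j - 3)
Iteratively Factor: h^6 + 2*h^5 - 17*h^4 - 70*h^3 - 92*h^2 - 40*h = (h + 2)*(h^5 - 17*h^3 - 36*h^2 - 20*h) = (h + 2)^2*(h^4 - 2*h^3 - 13*h^2 - 10*h) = h*(h + 2)^2*(h^3 - 2*h^2 - 13*h - 10) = h*(h + 2)^3*(h^2 - 4*h - 5) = h*(h - 5)*(h + 2)^3*(h + 1)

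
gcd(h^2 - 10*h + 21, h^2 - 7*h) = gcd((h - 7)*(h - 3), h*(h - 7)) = h - 7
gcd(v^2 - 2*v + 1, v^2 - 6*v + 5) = v - 1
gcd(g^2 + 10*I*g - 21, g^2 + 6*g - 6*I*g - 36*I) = 1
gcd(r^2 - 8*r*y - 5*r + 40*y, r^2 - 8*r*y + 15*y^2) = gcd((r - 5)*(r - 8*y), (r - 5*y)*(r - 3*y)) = 1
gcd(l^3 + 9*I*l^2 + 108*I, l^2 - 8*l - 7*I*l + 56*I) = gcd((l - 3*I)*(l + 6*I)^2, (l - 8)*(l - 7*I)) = 1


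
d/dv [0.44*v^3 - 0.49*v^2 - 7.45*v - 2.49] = 1.32*v^2 - 0.98*v - 7.45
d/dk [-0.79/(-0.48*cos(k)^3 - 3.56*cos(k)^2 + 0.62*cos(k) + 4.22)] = (1.1376*cos(k)^2 + 5.6248*cos(k) - 0.4898)*sin(k)/(0.48*cos(k)^3 + 3.56*cos(k)^2 - 0.62*cos(k) - 4.22)^2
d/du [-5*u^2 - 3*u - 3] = -10*u - 3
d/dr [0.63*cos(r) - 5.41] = -0.63*sin(r)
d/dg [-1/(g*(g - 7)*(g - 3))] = (g*(g - 7) + g*(g - 3) + (g - 7)*(g - 3))/(g^2*(g - 7)^2*(g - 3)^2)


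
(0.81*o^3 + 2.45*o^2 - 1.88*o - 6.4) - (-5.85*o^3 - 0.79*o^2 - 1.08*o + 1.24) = 6.66*o^3 + 3.24*o^2 - 0.8*o - 7.64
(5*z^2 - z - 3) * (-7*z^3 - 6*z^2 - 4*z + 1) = -35*z^5 - 23*z^4 + 7*z^3 + 27*z^2 + 11*z - 3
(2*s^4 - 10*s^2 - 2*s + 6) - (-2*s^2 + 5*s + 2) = 2*s^4 - 8*s^2 - 7*s + 4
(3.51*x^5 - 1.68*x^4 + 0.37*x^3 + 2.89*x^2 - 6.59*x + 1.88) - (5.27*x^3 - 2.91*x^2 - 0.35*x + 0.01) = 3.51*x^5 - 1.68*x^4 - 4.9*x^3 + 5.8*x^2 - 6.24*x + 1.87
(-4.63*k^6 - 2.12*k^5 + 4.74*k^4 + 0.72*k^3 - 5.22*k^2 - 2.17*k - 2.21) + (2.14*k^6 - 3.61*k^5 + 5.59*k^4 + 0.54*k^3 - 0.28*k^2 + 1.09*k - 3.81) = -2.49*k^6 - 5.73*k^5 + 10.33*k^4 + 1.26*k^3 - 5.5*k^2 - 1.08*k - 6.02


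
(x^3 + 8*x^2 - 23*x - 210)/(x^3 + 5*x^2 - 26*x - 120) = (x + 7)/(x + 4)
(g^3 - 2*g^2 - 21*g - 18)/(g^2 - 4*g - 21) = (g^2 - 5*g - 6)/(g - 7)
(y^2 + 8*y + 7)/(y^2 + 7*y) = (y + 1)/y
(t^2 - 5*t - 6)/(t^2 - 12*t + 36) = (t + 1)/(t - 6)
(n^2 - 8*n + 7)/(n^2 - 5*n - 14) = (n - 1)/(n + 2)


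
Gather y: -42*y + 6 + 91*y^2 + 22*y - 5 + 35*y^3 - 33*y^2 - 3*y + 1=35*y^3 + 58*y^2 - 23*y + 2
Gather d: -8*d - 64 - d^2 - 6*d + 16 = -d^2 - 14*d - 48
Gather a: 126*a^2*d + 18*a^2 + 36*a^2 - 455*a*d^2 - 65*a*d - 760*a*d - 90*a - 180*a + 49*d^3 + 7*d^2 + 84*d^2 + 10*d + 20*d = a^2*(126*d + 54) + a*(-455*d^2 - 825*d - 270) + 49*d^3 + 91*d^2 + 30*d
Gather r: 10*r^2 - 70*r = 10*r^2 - 70*r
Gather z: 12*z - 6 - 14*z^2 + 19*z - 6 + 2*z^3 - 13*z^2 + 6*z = 2*z^3 - 27*z^2 + 37*z - 12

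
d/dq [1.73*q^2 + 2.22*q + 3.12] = 3.46*q + 2.22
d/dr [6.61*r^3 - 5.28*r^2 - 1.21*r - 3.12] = 19.83*r^2 - 10.56*r - 1.21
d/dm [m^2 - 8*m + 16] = 2*m - 8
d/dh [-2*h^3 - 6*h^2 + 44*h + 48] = -6*h^2 - 12*h + 44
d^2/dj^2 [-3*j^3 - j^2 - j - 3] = -18*j - 2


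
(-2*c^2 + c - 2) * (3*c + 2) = -6*c^3 - c^2 - 4*c - 4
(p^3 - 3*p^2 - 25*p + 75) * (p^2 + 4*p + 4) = p^5 + p^4 - 33*p^3 - 37*p^2 + 200*p + 300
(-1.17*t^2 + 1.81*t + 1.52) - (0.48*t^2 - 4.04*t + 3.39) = -1.65*t^2 + 5.85*t - 1.87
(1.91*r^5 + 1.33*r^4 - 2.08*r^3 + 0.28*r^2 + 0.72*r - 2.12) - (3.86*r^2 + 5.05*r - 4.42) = 1.91*r^5 + 1.33*r^4 - 2.08*r^3 - 3.58*r^2 - 4.33*r + 2.3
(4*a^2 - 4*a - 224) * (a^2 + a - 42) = 4*a^4 - 396*a^2 - 56*a + 9408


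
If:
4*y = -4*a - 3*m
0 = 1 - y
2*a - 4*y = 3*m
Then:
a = 0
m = -4/3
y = 1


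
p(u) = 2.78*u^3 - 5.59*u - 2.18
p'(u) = 8.34*u^2 - 5.59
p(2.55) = 29.66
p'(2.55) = 48.64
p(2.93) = 51.37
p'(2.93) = 66.01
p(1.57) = -0.20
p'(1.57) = 14.97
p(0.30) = -3.78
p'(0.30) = -4.84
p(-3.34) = -87.09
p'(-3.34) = 87.45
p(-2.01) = -13.52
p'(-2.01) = 28.10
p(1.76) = 3.14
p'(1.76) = 20.24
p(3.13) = 65.57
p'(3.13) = 76.12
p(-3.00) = -60.47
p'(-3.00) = 69.47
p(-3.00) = -60.47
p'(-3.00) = 69.47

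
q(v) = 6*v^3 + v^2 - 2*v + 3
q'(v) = 18*v^2 + 2*v - 2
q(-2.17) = -49.26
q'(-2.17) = 78.42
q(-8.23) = -3257.46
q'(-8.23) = 1200.73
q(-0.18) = 3.36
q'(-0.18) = -1.78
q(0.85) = 5.71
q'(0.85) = 12.70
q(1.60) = 26.94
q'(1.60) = 47.28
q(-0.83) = 1.92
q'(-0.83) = 8.74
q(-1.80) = -25.15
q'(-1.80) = 52.72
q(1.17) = 11.64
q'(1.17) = 24.98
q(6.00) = 1323.00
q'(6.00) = 658.00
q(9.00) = 4440.00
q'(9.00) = 1474.00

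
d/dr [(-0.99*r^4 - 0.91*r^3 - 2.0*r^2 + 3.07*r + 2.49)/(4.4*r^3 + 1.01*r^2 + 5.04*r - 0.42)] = (-4.356*r^6 - 1.9998*r^5 - 7.0879*r^4 - 34.5256*r^3 - 44.9021*r^2 - 3.3498*r - 13.839)/(19.36*r^6 + 8.888*r^5 + 45.3721*r^4 + 6.4848*r^3 + 24.5532*r^2 - 4.2336*r + 0.1764)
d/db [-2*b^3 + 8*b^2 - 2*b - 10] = -6*b^2 + 16*b - 2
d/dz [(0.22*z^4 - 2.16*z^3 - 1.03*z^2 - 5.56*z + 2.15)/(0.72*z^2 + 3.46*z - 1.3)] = (0.3168*z^5 + 0.7284*z^4 - 16.0912*z^3 + 8.8634*z^2 - 0.417999999999999*z - 0.211)/(0.5184*z^4 + 4.9824*z^3 + 10.0996*z^2 - 8.996*z + 1.69)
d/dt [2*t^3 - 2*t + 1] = 6*t^2 - 2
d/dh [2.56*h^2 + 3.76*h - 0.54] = 5.12*h + 3.76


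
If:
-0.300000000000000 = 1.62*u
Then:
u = -0.19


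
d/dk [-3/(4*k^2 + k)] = 3*(8*k + 1)/(k^2*(4*k + 1)^2)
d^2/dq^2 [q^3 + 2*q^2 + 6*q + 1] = 6*q + 4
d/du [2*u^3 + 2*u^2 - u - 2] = 6*u^2 + 4*u - 1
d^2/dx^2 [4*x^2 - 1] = 8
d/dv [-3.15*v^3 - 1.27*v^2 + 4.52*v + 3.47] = -9.45*v^2 - 2.54*v + 4.52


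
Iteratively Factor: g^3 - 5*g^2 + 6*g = (g - 2)*(g^2 - 3*g) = (g - 3)*(g - 2)*(g)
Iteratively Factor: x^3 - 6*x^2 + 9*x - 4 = (x - 1)*(x^2 - 5*x + 4) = (x - 1)^2*(x - 4)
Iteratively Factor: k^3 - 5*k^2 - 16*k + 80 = (k - 4)*(k^2 - k - 20) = (k - 4)*(k + 4)*(k - 5)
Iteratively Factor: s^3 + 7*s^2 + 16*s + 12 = (s + 3)*(s^2 + 4*s + 4) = (s + 2)*(s + 3)*(s + 2)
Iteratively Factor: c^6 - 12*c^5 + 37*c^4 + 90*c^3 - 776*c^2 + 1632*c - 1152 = (c - 4)*(c^5 - 8*c^4 + 5*c^3 + 110*c^2 - 336*c + 288) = (c - 4)*(c + 4)*(c^4 - 12*c^3 + 53*c^2 - 102*c + 72) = (c - 4)*(c - 3)*(c + 4)*(c^3 - 9*c^2 + 26*c - 24) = (c - 4)*(c - 3)*(c - 2)*(c + 4)*(c^2 - 7*c + 12) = (c - 4)^2*(c - 3)*(c - 2)*(c + 4)*(c - 3)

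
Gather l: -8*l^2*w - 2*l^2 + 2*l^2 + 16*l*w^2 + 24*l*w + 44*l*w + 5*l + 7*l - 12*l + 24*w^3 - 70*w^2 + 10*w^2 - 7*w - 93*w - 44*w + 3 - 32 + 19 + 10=-8*l^2*w + l*(16*w^2 + 68*w) + 24*w^3 - 60*w^2 - 144*w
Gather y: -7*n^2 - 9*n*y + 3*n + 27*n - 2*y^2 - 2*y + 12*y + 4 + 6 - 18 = -7*n^2 + 30*n - 2*y^2 + y*(10 - 9*n) - 8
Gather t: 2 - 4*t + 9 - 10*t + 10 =21 - 14*t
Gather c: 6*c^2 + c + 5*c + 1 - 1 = 6*c^2 + 6*c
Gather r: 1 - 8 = -7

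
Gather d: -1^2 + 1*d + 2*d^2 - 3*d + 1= 2*d^2 - 2*d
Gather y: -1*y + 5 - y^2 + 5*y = -y^2 + 4*y + 5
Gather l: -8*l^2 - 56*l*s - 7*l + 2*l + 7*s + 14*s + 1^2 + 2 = -8*l^2 + l*(-56*s - 5) + 21*s + 3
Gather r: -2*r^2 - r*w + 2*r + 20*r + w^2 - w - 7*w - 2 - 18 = -2*r^2 + r*(22 - w) + w^2 - 8*w - 20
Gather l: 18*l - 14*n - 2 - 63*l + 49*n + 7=-45*l + 35*n + 5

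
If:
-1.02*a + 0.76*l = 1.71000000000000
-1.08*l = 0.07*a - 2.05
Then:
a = -0.25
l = 1.91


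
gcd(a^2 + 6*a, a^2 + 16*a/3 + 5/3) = 1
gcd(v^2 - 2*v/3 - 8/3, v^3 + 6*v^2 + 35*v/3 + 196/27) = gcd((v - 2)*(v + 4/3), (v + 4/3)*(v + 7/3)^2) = v + 4/3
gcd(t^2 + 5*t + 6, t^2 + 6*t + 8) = t + 2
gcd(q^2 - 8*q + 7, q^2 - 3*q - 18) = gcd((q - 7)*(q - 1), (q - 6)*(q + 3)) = 1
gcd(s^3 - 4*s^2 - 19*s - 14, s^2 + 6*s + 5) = s + 1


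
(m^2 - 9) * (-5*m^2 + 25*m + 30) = -5*m^4 + 25*m^3 + 75*m^2 - 225*m - 270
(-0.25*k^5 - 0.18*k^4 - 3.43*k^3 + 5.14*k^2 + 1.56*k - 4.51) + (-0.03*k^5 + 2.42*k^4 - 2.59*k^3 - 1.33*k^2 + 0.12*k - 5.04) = -0.28*k^5 + 2.24*k^4 - 6.02*k^3 + 3.81*k^2 + 1.68*k - 9.55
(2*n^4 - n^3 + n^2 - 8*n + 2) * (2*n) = 4*n^5 - 2*n^4 + 2*n^3 - 16*n^2 + 4*n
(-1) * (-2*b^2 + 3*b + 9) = 2*b^2 - 3*b - 9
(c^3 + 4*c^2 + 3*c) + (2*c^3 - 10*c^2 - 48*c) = 3*c^3 - 6*c^2 - 45*c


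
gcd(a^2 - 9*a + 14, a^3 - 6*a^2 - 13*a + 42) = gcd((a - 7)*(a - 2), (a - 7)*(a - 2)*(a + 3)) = a^2 - 9*a + 14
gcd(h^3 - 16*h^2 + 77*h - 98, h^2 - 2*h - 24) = 1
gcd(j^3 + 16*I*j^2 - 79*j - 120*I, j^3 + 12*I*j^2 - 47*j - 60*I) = j^2 + 8*I*j - 15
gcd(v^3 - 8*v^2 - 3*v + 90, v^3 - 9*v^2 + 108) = v^2 - 3*v - 18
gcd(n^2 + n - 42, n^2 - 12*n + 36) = n - 6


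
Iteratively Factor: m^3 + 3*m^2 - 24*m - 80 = (m + 4)*(m^2 - m - 20) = (m - 5)*(m + 4)*(m + 4)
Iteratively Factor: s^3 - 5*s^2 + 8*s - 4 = (s - 2)*(s^2 - 3*s + 2) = (s - 2)*(s - 1)*(s - 2)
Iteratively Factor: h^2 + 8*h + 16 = (h + 4)*(h + 4)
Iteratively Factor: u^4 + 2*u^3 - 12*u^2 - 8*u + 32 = (u - 2)*(u^3 + 4*u^2 - 4*u - 16) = (u - 2)*(u + 4)*(u^2 - 4) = (u - 2)^2*(u + 4)*(u + 2)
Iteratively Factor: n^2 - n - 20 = (n - 5)*(n + 4)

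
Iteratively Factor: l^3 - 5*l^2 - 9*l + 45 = (l - 3)*(l^2 - 2*l - 15) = (l - 5)*(l - 3)*(l + 3)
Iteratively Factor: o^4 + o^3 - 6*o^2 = (o)*(o^3 + o^2 - 6*o) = o*(o - 2)*(o^2 + 3*o) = o*(o - 2)*(o + 3)*(o)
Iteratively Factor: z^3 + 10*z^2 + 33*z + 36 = (z + 4)*(z^2 + 6*z + 9) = (z + 3)*(z + 4)*(z + 3)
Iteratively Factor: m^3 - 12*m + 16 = (m + 4)*(m^2 - 4*m + 4) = (m - 2)*(m + 4)*(m - 2)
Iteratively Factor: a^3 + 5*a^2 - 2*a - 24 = (a - 2)*(a^2 + 7*a + 12) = (a - 2)*(a + 4)*(a + 3)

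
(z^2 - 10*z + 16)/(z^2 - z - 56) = (z - 2)/(z + 7)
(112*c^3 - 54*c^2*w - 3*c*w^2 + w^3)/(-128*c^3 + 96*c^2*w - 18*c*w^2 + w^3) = (7*c + w)/(-8*c + w)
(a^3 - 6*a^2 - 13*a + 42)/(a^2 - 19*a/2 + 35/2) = 2*(a^2 + a - 6)/(2*a - 5)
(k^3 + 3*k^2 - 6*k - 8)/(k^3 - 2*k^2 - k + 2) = (k + 4)/(k - 1)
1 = 1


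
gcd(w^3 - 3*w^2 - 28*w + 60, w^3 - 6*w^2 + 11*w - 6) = w - 2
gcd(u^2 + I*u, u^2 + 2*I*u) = u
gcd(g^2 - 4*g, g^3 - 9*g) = g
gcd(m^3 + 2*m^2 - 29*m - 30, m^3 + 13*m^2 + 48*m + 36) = m^2 + 7*m + 6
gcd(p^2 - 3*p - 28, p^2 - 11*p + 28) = p - 7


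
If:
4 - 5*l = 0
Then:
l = 4/5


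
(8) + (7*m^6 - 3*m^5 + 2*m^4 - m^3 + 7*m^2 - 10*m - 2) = 7*m^6 - 3*m^5 + 2*m^4 - m^3 + 7*m^2 - 10*m + 6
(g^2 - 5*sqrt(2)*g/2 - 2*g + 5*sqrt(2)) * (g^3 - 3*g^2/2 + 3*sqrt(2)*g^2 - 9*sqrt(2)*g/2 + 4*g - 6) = g^5 - 7*g^4/2 + sqrt(2)*g^4/2 - 8*g^3 - 7*sqrt(2)*g^3/4 - 17*sqrt(2)*g^2/2 + 77*g^2/2 - 33*g + 35*sqrt(2)*g - 30*sqrt(2)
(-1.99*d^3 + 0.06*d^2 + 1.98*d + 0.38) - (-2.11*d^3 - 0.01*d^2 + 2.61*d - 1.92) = 0.12*d^3 + 0.07*d^2 - 0.63*d + 2.3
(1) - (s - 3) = 4 - s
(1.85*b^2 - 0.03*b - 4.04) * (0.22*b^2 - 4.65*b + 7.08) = 0.407*b^4 - 8.6091*b^3 + 12.3487*b^2 + 18.5736*b - 28.6032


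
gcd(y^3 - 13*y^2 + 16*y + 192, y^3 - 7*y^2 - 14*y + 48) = y^2 - 5*y - 24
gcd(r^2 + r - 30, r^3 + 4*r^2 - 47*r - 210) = r + 6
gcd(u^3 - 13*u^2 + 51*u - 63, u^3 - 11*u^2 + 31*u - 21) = u^2 - 10*u + 21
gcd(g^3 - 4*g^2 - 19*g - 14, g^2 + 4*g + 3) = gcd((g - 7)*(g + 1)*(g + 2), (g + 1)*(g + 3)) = g + 1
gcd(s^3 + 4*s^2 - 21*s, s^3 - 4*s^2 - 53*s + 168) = s^2 + 4*s - 21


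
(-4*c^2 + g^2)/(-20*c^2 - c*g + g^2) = (4*c^2 - g^2)/(20*c^2 + c*g - g^2)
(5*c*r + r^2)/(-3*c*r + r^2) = (5*c + r)/(-3*c + r)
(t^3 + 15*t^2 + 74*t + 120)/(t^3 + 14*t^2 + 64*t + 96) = (t + 5)/(t + 4)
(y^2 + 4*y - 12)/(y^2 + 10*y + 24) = (y - 2)/(y + 4)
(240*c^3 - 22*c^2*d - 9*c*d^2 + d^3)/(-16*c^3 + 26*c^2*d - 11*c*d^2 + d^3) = (-30*c^2 - c*d + d^2)/(2*c^2 - 3*c*d + d^2)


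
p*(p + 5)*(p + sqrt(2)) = p^3 + sqrt(2)*p^2 + 5*p^2 + 5*sqrt(2)*p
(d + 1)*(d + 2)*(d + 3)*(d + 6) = d^4 + 12*d^3 + 47*d^2 + 72*d + 36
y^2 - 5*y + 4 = (y - 4)*(y - 1)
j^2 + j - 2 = (j - 1)*(j + 2)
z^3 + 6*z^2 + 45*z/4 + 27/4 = (z + 3/2)^2*(z + 3)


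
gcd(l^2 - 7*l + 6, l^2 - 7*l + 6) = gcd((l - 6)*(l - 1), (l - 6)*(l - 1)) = l^2 - 7*l + 6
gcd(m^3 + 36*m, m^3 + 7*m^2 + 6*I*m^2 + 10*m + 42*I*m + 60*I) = m + 6*I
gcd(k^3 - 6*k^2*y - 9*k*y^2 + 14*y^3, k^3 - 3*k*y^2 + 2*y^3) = -k^2 - k*y + 2*y^2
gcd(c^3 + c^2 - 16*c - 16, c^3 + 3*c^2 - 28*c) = c - 4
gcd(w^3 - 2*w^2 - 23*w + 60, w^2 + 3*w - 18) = w - 3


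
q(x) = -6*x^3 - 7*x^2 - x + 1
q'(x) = -18*x^2 - 14*x - 1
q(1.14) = -18.13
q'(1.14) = -40.35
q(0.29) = -0.03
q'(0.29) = -6.57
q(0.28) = 0.04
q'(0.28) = -6.33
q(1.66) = -47.39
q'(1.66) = -73.84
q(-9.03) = 3857.13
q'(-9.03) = -1342.32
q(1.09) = -16.18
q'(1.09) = -37.65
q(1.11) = -16.94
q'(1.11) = -38.72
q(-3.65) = 203.16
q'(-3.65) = -189.70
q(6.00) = -1553.00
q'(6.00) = -733.00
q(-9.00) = 3817.00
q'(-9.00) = -1333.00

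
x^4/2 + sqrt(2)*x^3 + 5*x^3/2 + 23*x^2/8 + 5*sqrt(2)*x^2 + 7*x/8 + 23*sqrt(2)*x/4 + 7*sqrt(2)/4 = (x/2 + 1/2)*(x + 1/2)*(x + 7/2)*(x + 2*sqrt(2))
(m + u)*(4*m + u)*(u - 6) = 4*m^2*u - 24*m^2 + 5*m*u^2 - 30*m*u + u^3 - 6*u^2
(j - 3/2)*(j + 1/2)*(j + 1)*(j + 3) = j^4 + 3*j^3 - 7*j^2/4 - 6*j - 9/4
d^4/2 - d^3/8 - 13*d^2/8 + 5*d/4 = d*(d/2 + 1)*(d - 5/4)*(d - 1)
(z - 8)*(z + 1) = z^2 - 7*z - 8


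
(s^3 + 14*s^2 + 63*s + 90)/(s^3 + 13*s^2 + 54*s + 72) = (s + 5)/(s + 4)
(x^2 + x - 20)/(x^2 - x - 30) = (x - 4)/(x - 6)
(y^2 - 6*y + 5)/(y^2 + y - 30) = (y - 1)/(y + 6)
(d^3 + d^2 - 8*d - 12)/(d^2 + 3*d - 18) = (d^2 + 4*d + 4)/(d + 6)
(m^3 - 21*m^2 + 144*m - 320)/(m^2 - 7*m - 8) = (m^2 - 13*m + 40)/(m + 1)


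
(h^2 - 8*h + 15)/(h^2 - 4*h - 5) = (h - 3)/(h + 1)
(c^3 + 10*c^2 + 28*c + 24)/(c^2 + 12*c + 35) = (c^3 + 10*c^2 + 28*c + 24)/(c^2 + 12*c + 35)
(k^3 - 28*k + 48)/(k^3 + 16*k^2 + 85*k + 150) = (k^2 - 6*k + 8)/(k^2 + 10*k + 25)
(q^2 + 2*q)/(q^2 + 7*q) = (q + 2)/(q + 7)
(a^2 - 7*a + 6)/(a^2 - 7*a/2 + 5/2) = 2*(a - 6)/(2*a - 5)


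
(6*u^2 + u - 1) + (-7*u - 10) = 6*u^2 - 6*u - 11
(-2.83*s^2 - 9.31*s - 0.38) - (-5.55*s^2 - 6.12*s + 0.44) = 2.72*s^2 - 3.19*s - 0.82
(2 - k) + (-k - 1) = 1 - 2*k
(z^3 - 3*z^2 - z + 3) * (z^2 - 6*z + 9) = z^5 - 9*z^4 + 26*z^3 - 18*z^2 - 27*z + 27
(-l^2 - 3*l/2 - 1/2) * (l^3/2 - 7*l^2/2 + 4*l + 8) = -l^5/2 + 11*l^4/4 + l^3 - 49*l^2/4 - 14*l - 4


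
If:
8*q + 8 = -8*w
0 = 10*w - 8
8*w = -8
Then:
No Solution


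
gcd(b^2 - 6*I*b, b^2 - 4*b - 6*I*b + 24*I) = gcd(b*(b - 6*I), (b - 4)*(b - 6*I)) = b - 6*I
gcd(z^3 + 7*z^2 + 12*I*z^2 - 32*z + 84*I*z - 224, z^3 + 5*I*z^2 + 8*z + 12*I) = 1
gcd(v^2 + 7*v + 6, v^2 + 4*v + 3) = v + 1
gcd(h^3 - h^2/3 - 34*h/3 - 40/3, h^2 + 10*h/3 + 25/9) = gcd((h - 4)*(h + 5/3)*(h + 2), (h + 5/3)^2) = h + 5/3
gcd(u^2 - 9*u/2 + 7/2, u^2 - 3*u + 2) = u - 1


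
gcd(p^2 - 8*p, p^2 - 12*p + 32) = p - 8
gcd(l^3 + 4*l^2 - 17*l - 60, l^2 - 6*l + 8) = l - 4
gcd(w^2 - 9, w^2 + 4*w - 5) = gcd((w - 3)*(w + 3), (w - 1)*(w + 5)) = 1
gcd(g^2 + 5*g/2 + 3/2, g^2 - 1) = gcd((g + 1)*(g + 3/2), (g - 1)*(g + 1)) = g + 1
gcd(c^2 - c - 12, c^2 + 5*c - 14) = 1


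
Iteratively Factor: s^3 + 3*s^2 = (s + 3)*(s^2) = s*(s + 3)*(s)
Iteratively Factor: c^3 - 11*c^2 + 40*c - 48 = (c - 4)*(c^2 - 7*c + 12) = (c - 4)*(c - 3)*(c - 4)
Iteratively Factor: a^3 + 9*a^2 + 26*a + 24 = (a + 3)*(a^2 + 6*a + 8) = (a + 2)*(a + 3)*(a + 4)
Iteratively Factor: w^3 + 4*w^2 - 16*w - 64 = (w - 4)*(w^2 + 8*w + 16) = (w - 4)*(w + 4)*(w + 4)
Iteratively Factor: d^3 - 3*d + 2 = (d - 1)*(d^2 + d - 2) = (d - 1)^2*(d + 2)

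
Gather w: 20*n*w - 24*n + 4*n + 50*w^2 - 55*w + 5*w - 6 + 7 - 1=-20*n + 50*w^2 + w*(20*n - 50)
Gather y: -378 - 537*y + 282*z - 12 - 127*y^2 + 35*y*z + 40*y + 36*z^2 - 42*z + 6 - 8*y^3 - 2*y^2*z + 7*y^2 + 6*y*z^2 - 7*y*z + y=-8*y^3 + y^2*(-2*z - 120) + y*(6*z^2 + 28*z - 496) + 36*z^2 + 240*z - 384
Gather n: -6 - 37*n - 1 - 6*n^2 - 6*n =-6*n^2 - 43*n - 7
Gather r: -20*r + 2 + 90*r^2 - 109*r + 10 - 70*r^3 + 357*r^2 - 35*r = -70*r^3 + 447*r^2 - 164*r + 12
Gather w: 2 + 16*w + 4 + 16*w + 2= 32*w + 8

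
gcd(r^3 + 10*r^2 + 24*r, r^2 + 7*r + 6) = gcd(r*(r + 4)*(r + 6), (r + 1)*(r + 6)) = r + 6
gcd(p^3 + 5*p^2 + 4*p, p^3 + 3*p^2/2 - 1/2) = p + 1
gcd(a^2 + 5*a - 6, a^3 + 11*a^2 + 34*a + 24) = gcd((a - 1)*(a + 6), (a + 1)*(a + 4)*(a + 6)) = a + 6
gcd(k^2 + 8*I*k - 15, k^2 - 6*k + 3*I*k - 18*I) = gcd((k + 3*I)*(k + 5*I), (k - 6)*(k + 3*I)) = k + 3*I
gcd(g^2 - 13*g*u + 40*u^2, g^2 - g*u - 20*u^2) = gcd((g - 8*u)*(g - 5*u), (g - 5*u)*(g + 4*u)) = -g + 5*u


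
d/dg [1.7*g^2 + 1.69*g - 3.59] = 3.4*g + 1.69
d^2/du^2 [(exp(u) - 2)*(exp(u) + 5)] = (4*exp(u) + 3)*exp(u)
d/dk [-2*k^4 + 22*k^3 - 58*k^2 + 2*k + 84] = -8*k^3 + 66*k^2 - 116*k + 2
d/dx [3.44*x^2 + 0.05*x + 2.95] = 6.88*x + 0.05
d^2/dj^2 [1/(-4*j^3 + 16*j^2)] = ((j - 4)*(3*j - 4) - (3*j - 8)^2)/(2*j^4*(j - 4)^3)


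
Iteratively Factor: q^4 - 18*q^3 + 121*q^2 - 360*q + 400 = (q - 5)*(q^3 - 13*q^2 + 56*q - 80) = (q - 5)*(q - 4)*(q^2 - 9*q + 20) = (q - 5)^2*(q - 4)*(q - 4)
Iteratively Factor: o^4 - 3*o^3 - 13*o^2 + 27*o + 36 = (o + 1)*(o^3 - 4*o^2 - 9*o + 36) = (o - 3)*(o + 1)*(o^2 - o - 12) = (o - 4)*(o - 3)*(o + 1)*(o + 3)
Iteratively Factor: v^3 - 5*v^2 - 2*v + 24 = (v - 3)*(v^2 - 2*v - 8) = (v - 3)*(v + 2)*(v - 4)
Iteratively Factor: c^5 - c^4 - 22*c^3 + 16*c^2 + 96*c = (c - 4)*(c^4 + 3*c^3 - 10*c^2 - 24*c) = (c - 4)*(c - 3)*(c^3 + 6*c^2 + 8*c) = (c - 4)*(c - 3)*(c + 4)*(c^2 + 2*c) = (c - 4)*(c - 3)*(c + 2)*(c + 4)*(c)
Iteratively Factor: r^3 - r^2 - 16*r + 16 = (r + 4)*(r^2 - 5*r + 4) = (r - 4)*(r + 4)*(r - 1)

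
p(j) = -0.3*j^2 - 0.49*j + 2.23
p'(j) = -0.6*j - 0.49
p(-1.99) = 2.02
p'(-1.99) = 0.70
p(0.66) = 1.78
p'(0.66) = -0.89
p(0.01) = 2.23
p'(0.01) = -0.50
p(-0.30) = 2.35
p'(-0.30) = -0.31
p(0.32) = 2.04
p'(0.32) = -0.68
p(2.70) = -1.28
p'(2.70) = -2.11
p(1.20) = 1.21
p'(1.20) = -1.21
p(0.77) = 1.67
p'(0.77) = -0.95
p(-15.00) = -57.92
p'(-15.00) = 8.51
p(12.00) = -46.85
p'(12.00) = -7.69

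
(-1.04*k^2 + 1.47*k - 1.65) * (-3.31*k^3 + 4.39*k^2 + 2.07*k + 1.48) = 3.4424*k^5 - 9.4313*k^4 + 9.762*k^3 - 5.7398*k^2 - 1.2399*k - 2.442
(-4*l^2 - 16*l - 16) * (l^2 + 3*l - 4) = -4*l^4 - 28*l^3 - 48*l^2 + 16*l + 64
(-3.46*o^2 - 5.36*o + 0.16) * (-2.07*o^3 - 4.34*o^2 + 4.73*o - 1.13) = 7.1622*o^5 + 26.1116*o^4 + 6.5654*o^3 - 22.1374*o^2 + 6.8136*o - 0.1808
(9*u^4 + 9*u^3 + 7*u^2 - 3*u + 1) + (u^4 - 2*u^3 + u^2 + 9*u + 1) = 10*u^4 + 7*u^3 + 8*u^2 + 6*u + 2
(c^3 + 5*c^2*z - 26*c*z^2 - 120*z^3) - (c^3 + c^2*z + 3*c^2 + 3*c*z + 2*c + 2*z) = 4*c^2*z - 3*c^2 - 26*c*z^2 - 3*c*z - 2*c - 120*z^3 - 2*z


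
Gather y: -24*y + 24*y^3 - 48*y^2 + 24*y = 24*y^3 - 48*y^2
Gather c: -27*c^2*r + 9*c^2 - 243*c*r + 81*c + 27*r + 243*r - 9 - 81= c^2*(9 - 27*r) + c*(81 - 243*r) + 270*r - 90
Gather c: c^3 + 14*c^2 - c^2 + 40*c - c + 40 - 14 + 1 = c^3 + 13*c^2 + 39*c + 27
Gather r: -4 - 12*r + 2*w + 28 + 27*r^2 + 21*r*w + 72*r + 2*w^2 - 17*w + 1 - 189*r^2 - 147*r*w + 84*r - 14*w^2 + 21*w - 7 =-162*r^2 + r*(144 - 126*w) - 12*w^2 + 6*w + 18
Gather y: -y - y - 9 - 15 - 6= -2*y - 30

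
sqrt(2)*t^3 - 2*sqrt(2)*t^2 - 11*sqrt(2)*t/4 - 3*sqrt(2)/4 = (t - 3)*(t + 1/2)*(sqrt(2)*t + sqrt(2)/2)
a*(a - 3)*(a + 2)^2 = a^4 + a^3 - 8*a^2 - 12*a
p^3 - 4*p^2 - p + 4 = (p - 4)*(p - 1)*(p + 1)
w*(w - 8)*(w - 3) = w^3 - 11*w^2 + 24*w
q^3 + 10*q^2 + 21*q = q*(q + 3)*(q + 7)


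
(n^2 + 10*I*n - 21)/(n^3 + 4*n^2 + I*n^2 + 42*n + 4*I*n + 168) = (n + 3*I)/(n^2 + n*(4 - 6*I) - 24*I)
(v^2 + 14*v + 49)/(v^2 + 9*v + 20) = (v^2 + 14*v + 49)/(v^2 + 9*v + 20)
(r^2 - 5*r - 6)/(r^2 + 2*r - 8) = (r^2 - 5*r - 6)/(r^2 + 2*r - 8)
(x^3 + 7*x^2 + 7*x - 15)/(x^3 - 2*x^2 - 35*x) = (x^2 + 2*x - 3)/(x*(x - 7))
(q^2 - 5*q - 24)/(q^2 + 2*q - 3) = (q - 8)/(q - 1)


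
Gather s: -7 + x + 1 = x - 6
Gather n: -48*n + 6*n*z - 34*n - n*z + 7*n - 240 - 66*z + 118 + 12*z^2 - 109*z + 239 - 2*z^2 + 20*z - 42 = n*(5*z - 75) + 10*z^2 - 155*z + 75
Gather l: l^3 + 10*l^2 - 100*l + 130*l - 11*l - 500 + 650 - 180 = l^3 + 10*l^2 + 19*l - 30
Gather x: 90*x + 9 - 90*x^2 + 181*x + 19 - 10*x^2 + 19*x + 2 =-100*x^2 + 290*x + 30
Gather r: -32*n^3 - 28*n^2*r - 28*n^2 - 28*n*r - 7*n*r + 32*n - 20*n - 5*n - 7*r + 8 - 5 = -32*n^3 - 28*n^2 + 7*n + r*(-28*n^2 - 35*n - 7) + 3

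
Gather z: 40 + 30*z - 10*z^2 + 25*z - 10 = -10*z^2 + 55*z + 30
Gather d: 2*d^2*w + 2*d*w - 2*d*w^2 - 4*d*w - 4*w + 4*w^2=2*d^2*w + d*(-2*w^2 - 2*w) + 4*w^2 - 4*w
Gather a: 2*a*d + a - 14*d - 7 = a*(2*d + 1) - 14*d - 7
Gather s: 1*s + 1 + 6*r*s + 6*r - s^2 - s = 6*r*s + 6*r - s^2 + 1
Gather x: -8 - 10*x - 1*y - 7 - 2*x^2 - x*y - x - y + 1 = -2*x^2 + x*(-y - 11) - 2*y - 14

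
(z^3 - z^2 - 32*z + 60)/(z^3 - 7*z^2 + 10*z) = (z + 6)/z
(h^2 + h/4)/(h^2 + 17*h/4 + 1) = h/(h + 4)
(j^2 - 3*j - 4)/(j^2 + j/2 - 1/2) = 2*(j - 4)/(2*j - 1)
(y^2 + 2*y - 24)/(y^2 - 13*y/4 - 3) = 4*(y + 6)/(4*y + 3)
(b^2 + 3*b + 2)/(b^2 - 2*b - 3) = (b + 2)/(b - 3)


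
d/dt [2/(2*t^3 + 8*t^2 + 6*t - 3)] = 4*(-3*t^2 - 8*t - 3)/(2*t^3 + 8*t^2 + 6*t - 3)^2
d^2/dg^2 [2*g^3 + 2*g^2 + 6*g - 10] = 12*g + 4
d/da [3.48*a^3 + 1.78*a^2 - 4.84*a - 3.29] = 10.44*a^2 + 3.56*a - 4.84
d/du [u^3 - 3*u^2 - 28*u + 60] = 3*u^2 - 6*u - 28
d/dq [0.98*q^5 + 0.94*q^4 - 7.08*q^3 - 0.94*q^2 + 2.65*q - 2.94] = 4.9*q^4 + 3.76*q^3 - 21.24*q^2 - 1.88*q + 2.65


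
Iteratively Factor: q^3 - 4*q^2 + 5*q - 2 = (q - 1)*(q^2 - 3*q + 2) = (q - 2)*(q - 1)*(q - 1)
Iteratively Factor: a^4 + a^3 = (a)*(a^3 + a^2) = a^2*(a^2 + a) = a^3*(a + 1)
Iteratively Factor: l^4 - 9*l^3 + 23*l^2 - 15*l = (l - 3)*(l^3 - 6*l^2 + 5*l) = (l - 3)*(l - 1)*(l^2 - 5*l) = (l - 5)*(l - 3)*(l - 1)*(l)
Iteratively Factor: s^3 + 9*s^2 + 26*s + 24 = (s + 3)*(s^2 + 6*s + 8) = (s + 2)*(s + 3)*(s + 4)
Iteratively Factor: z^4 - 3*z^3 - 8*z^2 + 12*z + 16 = (z - 2)*(z^3 - z^2 - 10*z - 8) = (z - 4)*(z - 2)*(z^2 + 3*z + 2) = (z - 4)*(z - 2)*(z + 2)*(z + 1)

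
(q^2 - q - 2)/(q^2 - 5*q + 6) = (q + 1)/(q - 3)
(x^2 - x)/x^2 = (x - 1)/x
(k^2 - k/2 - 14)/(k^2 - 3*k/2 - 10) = (2*k + 7)/(2*k + 5)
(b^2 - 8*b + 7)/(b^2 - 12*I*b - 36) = (-b^2 + 8*b - 7)/(-b^2 + 12*I*b + 36)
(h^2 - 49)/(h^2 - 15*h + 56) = (h + 7)/(h - 8)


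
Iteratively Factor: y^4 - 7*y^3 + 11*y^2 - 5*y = (y - 1)*(y^3 - 6*y^2 + 5*y) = (y - 5)*(y - 1)*(y^2 - y) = y*(y - 5)*(y - 1)*(y - 1)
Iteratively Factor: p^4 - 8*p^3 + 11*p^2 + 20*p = (p)*(p^3 - 8*p^2 + 11*p + 20) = p*(p + 1)*(p^2 - 9*p + 20) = p*(p - 4)*(p + 1)*(p - 5)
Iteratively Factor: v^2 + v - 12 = (v - 3)*(v + 4)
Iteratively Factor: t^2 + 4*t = (t + 4)*(t)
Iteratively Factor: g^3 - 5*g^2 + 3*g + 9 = (g - 3)*(g^2 - 2*g - 3) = (g - 3)*(g + 1)*(g - 3)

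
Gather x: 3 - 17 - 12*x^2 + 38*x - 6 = -12*x^2 + 38*x - 20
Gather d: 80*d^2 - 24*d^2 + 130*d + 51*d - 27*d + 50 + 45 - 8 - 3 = 56*d^2 + 154*d + 84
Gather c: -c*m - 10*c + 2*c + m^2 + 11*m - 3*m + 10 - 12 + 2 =c*(-m - 8) + m^2 + 8*m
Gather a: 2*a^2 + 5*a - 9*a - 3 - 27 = 2*a^2 - 4*a - 30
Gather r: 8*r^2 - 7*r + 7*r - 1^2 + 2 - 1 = 8*r^2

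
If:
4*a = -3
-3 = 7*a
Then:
No Solution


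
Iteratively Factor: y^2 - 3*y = (y - 3)*(y)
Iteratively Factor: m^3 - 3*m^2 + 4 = (m - 2)*(m^2 - m - 2) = (m - 2)*(m + 1)*(m - 2)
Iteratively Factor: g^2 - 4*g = (g)*(g - 4)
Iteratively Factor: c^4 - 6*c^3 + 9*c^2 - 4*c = (c - 4)*(c^3 - 2*c^2 + c) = c*(c - 4)*(c^2 - 2*c + 1) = c*(c - 4)*(c - 1)*(c - 1)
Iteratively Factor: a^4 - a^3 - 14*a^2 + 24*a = (a - 2)*(a^3 + a^2 - 12*a) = a*(a - 2)*(a^2 + a - 12) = a*(a - 2)*(a + 4)*(a - 3)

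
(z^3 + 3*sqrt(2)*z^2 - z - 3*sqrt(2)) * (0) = 0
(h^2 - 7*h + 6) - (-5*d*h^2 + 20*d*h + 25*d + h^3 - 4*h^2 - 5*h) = 5*d*h^2 - 20*d*h - 25*d - h^3 + 5*h^2 - 2*h + 6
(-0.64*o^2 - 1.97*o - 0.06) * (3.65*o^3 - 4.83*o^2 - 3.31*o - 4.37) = -2.336*o^5 - 4.0993*o^4 + 11.4145*o^3 + 9.6073*o^2 + 8.8075*o + 0.2622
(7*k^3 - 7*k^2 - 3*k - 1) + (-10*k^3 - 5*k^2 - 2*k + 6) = -3*k^3 - 12*k^2 - 5*k + 5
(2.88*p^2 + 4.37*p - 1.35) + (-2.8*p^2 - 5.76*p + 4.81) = 0.0800000000000001*p^2 - 1.39*p + 3.46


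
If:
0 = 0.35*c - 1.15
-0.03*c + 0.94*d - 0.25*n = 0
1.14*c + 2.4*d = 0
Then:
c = 3.29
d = -1.56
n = -6.26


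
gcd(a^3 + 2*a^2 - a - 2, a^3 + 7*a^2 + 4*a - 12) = a^2 + a - 2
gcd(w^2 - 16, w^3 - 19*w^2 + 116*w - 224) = w - 4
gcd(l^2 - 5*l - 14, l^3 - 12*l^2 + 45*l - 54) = 1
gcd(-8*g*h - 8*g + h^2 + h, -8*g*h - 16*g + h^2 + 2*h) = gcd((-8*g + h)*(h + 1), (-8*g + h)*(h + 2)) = 8*g - h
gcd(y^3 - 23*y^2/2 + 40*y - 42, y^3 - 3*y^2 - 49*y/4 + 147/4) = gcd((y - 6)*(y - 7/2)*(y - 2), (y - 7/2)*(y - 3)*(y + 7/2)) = y - 7/2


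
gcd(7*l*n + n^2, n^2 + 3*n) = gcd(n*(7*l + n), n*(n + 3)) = n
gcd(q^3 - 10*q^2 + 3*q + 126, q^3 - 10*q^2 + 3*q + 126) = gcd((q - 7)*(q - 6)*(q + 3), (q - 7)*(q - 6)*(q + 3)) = q^3 - 10*q^2 + 3*q + 126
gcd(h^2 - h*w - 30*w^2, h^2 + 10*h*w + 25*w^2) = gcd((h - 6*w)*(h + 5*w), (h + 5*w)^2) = h + 5*w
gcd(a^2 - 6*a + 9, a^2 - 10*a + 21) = a - 3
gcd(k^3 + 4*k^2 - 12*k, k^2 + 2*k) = k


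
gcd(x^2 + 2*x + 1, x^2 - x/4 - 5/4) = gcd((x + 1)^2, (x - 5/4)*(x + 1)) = x + 1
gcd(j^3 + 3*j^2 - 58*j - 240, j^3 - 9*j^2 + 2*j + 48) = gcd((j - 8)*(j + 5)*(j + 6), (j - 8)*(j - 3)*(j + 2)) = j - 8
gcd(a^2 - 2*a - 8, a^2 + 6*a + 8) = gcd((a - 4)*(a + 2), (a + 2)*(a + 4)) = a + 2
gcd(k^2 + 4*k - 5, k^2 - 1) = k - 1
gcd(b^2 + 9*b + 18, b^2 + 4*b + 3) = b + 3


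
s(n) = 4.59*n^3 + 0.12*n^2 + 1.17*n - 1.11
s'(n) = 13.77*n^2 + 0.24*n + 1.17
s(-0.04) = -1.16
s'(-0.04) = 1.18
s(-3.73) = -242.00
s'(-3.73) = 191.86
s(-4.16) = -334.34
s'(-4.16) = 238.47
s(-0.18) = -1.34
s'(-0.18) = 1.57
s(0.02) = -1.09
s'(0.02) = 1.18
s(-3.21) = -155.45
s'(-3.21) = 142.29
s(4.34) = 381.44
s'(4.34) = 261.58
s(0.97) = 4.33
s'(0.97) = 14.36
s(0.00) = -1.11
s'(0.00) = 1.17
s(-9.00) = -3348.03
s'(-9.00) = 1114.38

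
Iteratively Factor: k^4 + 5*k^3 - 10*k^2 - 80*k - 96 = (k + 4)*(k^3 + k^2 - 14*k - 24) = (k + 3)*(k + 4)*(k^2 - 2*k - 8) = (k + 2)*(k + 3)*(k + 4)*(k - 4)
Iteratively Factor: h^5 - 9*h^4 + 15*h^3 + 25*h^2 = (h)*(h^4 - 9*h^3 + 15*h^2 + 25*h) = h*(h - 5)*(h^3 - 4*h^2 - 5*h) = h^2*(h - 5)*(h^2 - 4*h - 5) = h^2*(h - 5)*(h + 1)*(h - 5)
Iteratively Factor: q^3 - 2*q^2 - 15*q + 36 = (q + 4)*(q^2 - 6*q + 9) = (q - 3)*(q + 4)*(q - 3)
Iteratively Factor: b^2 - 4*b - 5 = (b + 1)*(b - 5)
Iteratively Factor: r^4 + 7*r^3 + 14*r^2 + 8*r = (r + 1)*(r^3 + 6*r^2 + 8*r) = r*(r + 1)*(r^2 + 6*r + 8) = r*(r + 1)*(r + 4)*(r + 2)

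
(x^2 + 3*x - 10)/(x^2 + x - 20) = (x - 2)/(x - 4)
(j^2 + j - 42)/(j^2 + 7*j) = (j - 6)/j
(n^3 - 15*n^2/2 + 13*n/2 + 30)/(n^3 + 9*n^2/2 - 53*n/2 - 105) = (2*n^2 - 5*n - 12)/(2*n^2 + 19*n + 42)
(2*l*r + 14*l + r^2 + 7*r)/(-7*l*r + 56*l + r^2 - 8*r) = (2*l*r + 14*l + r^2 + 7*r)/(-7*l*r + 56*l + r^2 - 8*r)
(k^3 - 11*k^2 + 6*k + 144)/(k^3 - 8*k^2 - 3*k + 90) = (k - 8)/(k - 5)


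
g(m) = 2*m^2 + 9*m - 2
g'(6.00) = 33.00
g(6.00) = 124.00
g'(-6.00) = -15.00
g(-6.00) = 16.00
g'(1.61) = 15.44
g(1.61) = 17.67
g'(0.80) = 12.20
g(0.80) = 6.48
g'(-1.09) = 4.64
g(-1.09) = -9.43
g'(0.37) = 10.48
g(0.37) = 1.60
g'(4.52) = 27.08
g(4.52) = 79.54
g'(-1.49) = 3.04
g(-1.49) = -10.97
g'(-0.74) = 6.04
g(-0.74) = -7.56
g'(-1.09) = 4.64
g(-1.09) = -9.43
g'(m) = 4*m + 9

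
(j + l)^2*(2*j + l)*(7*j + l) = 14*j^4 + 37*j^3*l + 33*j^2*l^2 + 11*j*l^3 + l^4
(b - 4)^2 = b^2 - 8*b + 16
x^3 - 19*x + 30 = (x - 3)*(x - 2)*(x + 5)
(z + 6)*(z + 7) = z^2 + 13*z + 42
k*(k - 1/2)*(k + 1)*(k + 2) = k^4 + 5*k^3/2 + k^2/2 - k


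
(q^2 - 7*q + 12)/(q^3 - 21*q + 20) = (q - 3)/(q^2 + 4*q - 5)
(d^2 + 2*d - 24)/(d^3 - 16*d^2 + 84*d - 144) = (d + 6)/(d^2 - 12*d + 36)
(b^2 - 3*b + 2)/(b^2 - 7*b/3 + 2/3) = 3*(b - 1)/(3*b - 1)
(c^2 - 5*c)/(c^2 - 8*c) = (c - 5)/(c - 8)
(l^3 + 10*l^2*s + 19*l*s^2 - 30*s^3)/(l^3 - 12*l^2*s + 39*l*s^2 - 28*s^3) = (l^2 + 11*l*s + 30*s^2)/(l^2 - 11*l*s + 28*s^2)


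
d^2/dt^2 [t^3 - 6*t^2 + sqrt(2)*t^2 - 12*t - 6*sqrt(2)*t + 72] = 6*t - 12 + 2*sqrt(2)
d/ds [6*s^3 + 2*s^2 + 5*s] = 18*s^2 + 4*s + 5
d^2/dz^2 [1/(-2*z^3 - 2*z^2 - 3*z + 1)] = 2*(2*(3*z + 1)*(2*z^3 + 2*z^2 + 3*z - 1) - (6*z^2 + 4*z + 3)^2)/(2*z^3 + 2*z^2 + 3*z - 1)^3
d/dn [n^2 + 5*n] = 2*n + 5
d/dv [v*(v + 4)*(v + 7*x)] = 3*v^2 + 14*v*x + 8*v + 28*x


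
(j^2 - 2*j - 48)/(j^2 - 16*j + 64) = (j + 6)/(j - 8)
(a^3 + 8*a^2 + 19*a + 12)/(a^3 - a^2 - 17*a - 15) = (a + 4)/(a - 5)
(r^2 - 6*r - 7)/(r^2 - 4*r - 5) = (r - 7)/(r - 5)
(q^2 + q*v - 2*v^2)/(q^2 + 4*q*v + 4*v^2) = (q - v)/(q + 2*v)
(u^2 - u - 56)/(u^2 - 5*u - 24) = (u + 7)/(u + 3)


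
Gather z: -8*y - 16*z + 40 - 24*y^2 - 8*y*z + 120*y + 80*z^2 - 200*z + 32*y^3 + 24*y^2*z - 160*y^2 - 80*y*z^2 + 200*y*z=32*y^3 - 184*y^2 + 112*y + z^2*(80 - 80*y) + z*(24*y^2 + 192*y - 216) + 40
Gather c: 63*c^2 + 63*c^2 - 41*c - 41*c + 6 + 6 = 126*c^2 - 82*c + 12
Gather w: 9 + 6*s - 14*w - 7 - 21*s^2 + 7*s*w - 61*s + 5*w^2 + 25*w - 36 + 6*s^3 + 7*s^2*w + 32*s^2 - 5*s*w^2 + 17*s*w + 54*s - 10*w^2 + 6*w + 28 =6*s^3 + 11*s^2 - s + w^2*(-5*s - 5) + w*(7*s^2 + 24*s + 17) - 6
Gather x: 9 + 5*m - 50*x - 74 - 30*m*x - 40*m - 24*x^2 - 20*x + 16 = -35*m - 24*x^2 + x*(-30*m - 70) - 49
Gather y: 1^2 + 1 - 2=0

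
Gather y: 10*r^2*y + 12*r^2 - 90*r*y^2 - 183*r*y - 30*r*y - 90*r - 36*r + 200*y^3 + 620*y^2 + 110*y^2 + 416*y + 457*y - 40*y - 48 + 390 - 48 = 12*r^2 - 126*r + 200*y^3 + y^2*(730 - 90*r) + y*(10*r^2 - 213*r + 833) + 294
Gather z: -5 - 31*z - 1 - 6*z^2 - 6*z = -6*z^2 - 37*z - 6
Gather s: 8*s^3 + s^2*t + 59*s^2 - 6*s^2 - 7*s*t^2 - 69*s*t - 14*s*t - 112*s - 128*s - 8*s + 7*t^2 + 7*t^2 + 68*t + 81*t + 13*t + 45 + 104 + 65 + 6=8*s^3 + s^2*(t + 53) + s*(-7*t^2 - 83*t - 248) + 14*t^2 + 162*t + 220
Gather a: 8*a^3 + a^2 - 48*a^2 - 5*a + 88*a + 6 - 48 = 8*a^3 - 47*a^2 + 83*a - 42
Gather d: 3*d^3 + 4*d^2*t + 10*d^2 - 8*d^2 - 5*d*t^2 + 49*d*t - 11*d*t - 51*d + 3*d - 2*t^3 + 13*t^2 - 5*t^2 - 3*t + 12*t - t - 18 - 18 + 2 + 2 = 3*d^3 + d^2*(4*t + 2) + d*(-5*t^2 + 38*t - 48) - 2*t^3 + 8*t^2 + 8*t - 32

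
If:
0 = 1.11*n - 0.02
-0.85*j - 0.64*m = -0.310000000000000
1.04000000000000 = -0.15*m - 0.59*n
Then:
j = 5.64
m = -7.00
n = 0.02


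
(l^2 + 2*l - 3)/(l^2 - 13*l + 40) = (l^2 + 2*l - 3)/(l^2 - 13*l + 40)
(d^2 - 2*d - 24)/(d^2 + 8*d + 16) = (d - 6)/(d + 4)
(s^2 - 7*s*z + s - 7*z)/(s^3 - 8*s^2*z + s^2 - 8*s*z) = (-s + 7*z)/(s*(-s + 8*z))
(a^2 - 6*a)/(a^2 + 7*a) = (a - 6)/(a + 7)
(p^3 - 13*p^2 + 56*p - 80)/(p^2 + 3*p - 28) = (p^2 - 9*p + 20)/(p + 7)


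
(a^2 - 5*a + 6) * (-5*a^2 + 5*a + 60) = -5*a^4 + 30*a^3 + 5*a^2 - 270*a + 360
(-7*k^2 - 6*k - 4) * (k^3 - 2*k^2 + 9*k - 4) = -7*k^5 + 8*k^4 - 55*k^3 - 18*k^2 - 12*k + 16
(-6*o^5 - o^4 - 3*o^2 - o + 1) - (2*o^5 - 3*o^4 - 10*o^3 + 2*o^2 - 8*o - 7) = -8*o^5 + 2*o^4 + 10*o^3 - 5*o^2 + 7*o + 8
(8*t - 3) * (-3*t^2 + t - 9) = -24*t^3 + 17*t^2 - 75*t + 27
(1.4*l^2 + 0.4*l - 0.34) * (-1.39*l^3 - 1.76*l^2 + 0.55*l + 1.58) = -1.946*l^5 - 3.02*l^4 + 0.5386*l^3 + 3.0304*l^2 + 0.445*l - 0.5372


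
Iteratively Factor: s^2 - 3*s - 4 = (s - 4)*(s + 1)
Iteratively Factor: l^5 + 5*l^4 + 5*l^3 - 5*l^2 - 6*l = (l + 3)*(l^4 + 2*l^3 - l^2 - 2*l) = (l + 1)*(l + 3)*(l^3 + l^2 - 2*l) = (l - 1)*(l + 1)*(l + 3)*(l^2 + 2*l) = (l - 1)*(l + 1)*(l + 2)*(l + 3)*(l)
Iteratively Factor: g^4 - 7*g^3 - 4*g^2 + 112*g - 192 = (g - 4)*(g^3 - 3*g^2 - 16*g + 48) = (g - 4)*(g - 3)*(g^2 - 16) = (g - 4)*(g - 3)*(g + 4)*(g - 4)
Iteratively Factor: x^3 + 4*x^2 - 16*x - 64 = (x + 4)*(x^2 - 16) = (x - 4)*(x + 4)*(x + 4)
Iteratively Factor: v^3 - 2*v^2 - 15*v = (v + 3)*(v^2 - 5*v) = (v - 5)*(v + 3)*(v)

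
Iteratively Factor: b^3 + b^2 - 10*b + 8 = (b - 2)*(b^2 + 3*b - 4) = (b - 2)*(b - 1)*(b + 4)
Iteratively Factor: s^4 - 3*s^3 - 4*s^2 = (s)*(s^3 - 3*s^2 - 4*s) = s*(s + 1)*(s^2 - 4*s) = s*(s - 4)*(s + 1)*(s)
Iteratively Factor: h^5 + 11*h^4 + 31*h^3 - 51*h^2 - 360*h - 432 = (h + 3)*(h^4 + 8*h^3 + 7*h^2 - 72*h - 144) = (h + 3)*(h + 4)*(h^3 + 4*h^2 - 9*h - 36) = (h + 3)^2*(h + 4)*(h^2 + h - 12) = (h - 3)*(h + 3)^2*(h + 4)*(h + 4)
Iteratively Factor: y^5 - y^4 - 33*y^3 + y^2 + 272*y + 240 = (y - 5)*(y^4 + 4*y^3 - 13*y^2 - 64*y - 48) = (y - 5)*(y + 1)*(y^3 + 3*y^2 - 16*y - 48) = (y - 5)*(y - 4)*(y + 1)*(y^2 + 7*y + 12) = (y - 5)*(y - 4)*(y + 1)*(y + 4)*(y + 3)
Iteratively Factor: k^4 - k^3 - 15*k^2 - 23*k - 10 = (k + 1)*(k^3 - 2*k^2 - 13*k - 10) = (k + 1)*(k + 2)*(k^2 - 4*k - 5) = (k - 5)*(k + 1)*(k + 2)*(k + 1)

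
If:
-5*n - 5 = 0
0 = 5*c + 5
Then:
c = -1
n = -1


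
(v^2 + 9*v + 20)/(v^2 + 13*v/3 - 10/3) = 3*(v + 4)/(3*v - 2)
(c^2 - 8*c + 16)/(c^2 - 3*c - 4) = (c - 4)/(c + 1)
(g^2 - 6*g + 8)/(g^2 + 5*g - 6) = (g^2 - 6*g + 8)/(g^2 + 5*g - 6)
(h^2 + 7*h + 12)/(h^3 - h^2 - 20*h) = (h + 3)/(h*(h - 5))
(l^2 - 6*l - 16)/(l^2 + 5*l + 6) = (l - 8)/(l + 3)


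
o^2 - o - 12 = (o - 4)*(o + 3)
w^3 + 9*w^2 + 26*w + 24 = (w + 2)*(w + 3)*(w + 4)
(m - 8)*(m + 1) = m^2 - 7*m - 8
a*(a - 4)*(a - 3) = a^3 - 7*a^2 + 12*a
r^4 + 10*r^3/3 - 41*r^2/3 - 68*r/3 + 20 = (r - 3)*(r - 2/3)*(r + 2)*(r + 5)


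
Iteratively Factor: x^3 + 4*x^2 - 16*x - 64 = (x + 4)*(x^2 - 16) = (x + 4)^2*(x - 4)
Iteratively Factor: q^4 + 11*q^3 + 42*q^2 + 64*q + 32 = (q + 1)*(q^3 + 10*q^2 + 32*q + 32) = (q + 1)*(q + 4)*(q^2 + 6*q + 8) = (q + 1)*(q + 4)^2*(q + 2)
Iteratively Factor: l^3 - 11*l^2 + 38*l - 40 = (l - 5)*(l^2 - 6*l + 8) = (l - 5)*(l - 2)*(l - 4)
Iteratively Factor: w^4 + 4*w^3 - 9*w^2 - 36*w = (w + 4)*(w^3 - 9*w) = (w + 3)*(w + 4)*(w^2 - 3*w) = w*(w + 3)*(w + 4)*(w - 3)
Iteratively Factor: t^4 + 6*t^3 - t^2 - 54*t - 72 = (t + 4)*(t^3 + 2*t^2 - 9*t - 18) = (t + 3)*(t + 4)*(t^2 - t - 6) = (t + 2)*(t + 3)*(t + 4)*(t - 3)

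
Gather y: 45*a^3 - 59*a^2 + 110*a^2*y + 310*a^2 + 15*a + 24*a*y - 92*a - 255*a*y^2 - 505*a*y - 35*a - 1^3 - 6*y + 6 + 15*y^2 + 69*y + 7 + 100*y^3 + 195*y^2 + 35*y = 45*a^3 + 251*a^2 - 112*a + 100*y^3 + y^2*(210 - 255*a) + y*(110*a^2 - 481*a + 98) + 12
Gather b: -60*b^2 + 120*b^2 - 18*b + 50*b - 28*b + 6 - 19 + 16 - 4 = 60*b^2 + 4*b - 1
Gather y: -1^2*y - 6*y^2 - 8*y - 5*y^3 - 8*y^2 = -5*y^3 - 14*y^2 - 9*y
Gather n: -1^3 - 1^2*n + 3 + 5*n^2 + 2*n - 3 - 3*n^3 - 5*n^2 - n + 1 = -3*n^3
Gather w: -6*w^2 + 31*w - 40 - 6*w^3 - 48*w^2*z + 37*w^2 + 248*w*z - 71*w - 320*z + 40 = -6*w^3 + w^2*(31 - 48*z) + w*(248*z - 40) - 320*z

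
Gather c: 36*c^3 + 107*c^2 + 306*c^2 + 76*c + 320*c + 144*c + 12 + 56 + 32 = 36*c^3 + 413*c^2 + 540*c + 100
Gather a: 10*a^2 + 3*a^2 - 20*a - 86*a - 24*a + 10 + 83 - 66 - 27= 13*a^2 - 130*a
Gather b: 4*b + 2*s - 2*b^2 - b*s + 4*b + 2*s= -2*b^2 + b*(8 - s) + 4*s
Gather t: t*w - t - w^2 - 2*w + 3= t*(w - 1) - w^2 - 2*w + 3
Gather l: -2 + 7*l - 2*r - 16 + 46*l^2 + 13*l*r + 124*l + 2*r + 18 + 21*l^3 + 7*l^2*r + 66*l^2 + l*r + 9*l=21*l^3 + l^2*(7*r + 112) + l*(14*r + 140)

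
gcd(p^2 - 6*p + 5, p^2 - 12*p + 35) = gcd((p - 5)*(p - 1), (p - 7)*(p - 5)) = p - 5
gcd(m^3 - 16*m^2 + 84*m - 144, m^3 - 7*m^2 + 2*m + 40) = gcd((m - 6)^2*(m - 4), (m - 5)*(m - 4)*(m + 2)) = m - 4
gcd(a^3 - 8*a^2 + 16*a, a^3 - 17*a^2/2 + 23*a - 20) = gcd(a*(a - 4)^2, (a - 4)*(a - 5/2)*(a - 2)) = a - 4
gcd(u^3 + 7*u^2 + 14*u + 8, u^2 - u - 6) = u + 2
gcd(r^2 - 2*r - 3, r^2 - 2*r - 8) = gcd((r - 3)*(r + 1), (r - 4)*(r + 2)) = 1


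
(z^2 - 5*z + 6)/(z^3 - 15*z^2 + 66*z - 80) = (z - 3)/(z^2 - 13*z + 40)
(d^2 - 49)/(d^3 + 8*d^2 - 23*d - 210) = (d - 7)/(d^2 + d - 30)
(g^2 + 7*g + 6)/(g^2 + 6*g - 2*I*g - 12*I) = (g + 1)/(g - 2*I)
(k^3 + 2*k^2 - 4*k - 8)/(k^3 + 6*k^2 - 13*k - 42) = (k^2 - 4)/(k^2 + 4*k - 21)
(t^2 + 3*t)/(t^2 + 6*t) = (t + 3)/(t + 6)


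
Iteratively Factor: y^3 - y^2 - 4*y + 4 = (y - 2)*(y^2 + y - 2) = (y - 2)*(y + 2)*(y - 1)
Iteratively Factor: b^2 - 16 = (b - 4)*(b + 4)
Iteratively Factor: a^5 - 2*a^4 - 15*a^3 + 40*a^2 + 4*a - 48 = (a + 1)*(a^4 - 3*a^3 - 12*a^2 + 52*a - 48) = (a - 2)*(a + 1)*(a^3 - a^2 - 14*a + 24) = (a - 2)^2*(a + 1)*(a^2 + a - 12) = (a - 2)^2*(a + 1)*(a + 4)*(a - 3)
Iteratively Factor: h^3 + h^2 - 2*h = (h - 1)*(h^2 + 2*h) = h*(h - 1)*(h + 2)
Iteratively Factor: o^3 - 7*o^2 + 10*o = (o)*(o^2 - 7*o + 10) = o*(o - 2)*(o - 5)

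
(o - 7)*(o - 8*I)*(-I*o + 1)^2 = -o^4 + 7*o^3 + 6*I*o^3 - 15*o^2 - 42*I*o^2 + 105*o - 8*I*o + 56*I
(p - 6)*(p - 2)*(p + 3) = p^3 - 5*p^2 - 12*p + 36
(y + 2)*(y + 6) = y^2 + 8*y + 12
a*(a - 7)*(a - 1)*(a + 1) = a^4 - 7*a^3 - a^2 + 7*a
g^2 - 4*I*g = g*(g - 4*I)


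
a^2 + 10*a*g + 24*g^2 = (a + 4*g)*(a + 6*g)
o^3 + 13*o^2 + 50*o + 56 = (o + 2)*(o + 4)*(o + 7)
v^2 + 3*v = v*(v + 3)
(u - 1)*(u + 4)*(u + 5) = u^3 + 8*u^2 + 11*u - 20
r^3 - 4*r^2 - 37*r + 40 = (r - 8)*(r - 1)*(r + 5)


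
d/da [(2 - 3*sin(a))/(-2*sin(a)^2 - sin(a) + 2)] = (-6*sin(a)^2 + 8*sin(a) - 4)*cos(a)/(sin(a) - cos(2*a) - 1)^2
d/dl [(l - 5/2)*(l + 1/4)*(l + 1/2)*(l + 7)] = 4*l^3 + 63*l^2/4 - 28*l - 201/16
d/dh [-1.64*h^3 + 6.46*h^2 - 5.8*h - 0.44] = -4.92*h^2 + 12.92*h - 5.8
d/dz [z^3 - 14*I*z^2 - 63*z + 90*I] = 3*z^2 - 28*I*z - 63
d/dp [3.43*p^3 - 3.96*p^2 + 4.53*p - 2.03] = 10.29*p^2 - 7.92*p + 4.53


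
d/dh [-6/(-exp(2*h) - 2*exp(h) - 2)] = -12*(exp(h) + 1)*exp(h)/(exp(2*h) + 2*exp(h) + 2)^2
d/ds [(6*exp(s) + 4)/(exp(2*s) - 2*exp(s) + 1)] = (-6*exp(s) - 14)*exp(s)/(exp(3*s) - 3*exp(2*s) + 3*exp(s) - 1)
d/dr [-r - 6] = -1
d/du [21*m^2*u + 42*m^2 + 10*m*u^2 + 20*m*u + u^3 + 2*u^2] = 21*m^2 + 20*m*u + 20*m + 3*u^2 + 4*u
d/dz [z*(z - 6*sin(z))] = -6*z*cos(z) + 2*z - 6*sin(z)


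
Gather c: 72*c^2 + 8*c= 72*c^2 + 8*c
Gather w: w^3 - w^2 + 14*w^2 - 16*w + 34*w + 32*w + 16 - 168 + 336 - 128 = w^3 + 13*w^2 + 50*w + 56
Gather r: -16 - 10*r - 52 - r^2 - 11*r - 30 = -r^2 - 21*r - 98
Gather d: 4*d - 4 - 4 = 4*d - 8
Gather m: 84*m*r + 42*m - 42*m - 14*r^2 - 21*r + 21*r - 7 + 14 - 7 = 84*m*r - 14*r^2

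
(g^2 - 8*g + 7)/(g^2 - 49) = (g - 1)/(g + 7)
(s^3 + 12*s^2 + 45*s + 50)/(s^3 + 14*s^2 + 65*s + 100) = (s + 2)/(s + 4)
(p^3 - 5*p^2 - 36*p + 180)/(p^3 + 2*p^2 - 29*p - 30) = (p - 6)/(p + 1)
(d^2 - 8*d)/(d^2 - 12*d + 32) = d/(d - 4)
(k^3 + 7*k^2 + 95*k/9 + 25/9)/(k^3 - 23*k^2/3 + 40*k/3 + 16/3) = (3*k^2 + 20*k + 25)/(3*(k^2 - 8*k + 16))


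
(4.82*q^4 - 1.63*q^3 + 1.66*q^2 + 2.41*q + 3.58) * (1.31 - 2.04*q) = -9.8328*q^5 + 9.6394*q^4 - 5.5217*q^3 - 2.7418*q^2 - 4.1461*q + 4.6898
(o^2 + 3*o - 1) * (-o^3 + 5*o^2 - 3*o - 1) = -o^5 + 2*o^4 + 13*o^3 - 15*o^2 + 1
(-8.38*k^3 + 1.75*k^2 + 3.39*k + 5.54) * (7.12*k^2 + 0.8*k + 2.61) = -59.6656*k^5 + 5.756*k^4 + 3.665*k^3 + 46.7243*k^2 + 13.2799*k + 14.4594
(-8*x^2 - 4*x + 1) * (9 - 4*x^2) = 32*x^4 + 16*x^3 - 76*x^2 - 36*x + 9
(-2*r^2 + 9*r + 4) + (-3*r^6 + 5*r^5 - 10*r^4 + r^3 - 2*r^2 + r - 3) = -3*r^6 + 5*r^5 - 10*r^4 + r^3 - 4*r^2 + 10*r + 1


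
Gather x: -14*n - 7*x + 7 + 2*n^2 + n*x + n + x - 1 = 2*n^2 - 13*n + x*(n - 6) + 6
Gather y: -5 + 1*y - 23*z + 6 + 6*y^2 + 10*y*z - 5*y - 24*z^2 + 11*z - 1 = 6*y^2 + y*(10*z - 4) - 24*z^2 - 12*z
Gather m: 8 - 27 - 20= -39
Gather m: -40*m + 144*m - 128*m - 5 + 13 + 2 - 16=-24*m - 6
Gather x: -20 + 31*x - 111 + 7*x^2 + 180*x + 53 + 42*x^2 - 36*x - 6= 49*x^2 + 175*x - 84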